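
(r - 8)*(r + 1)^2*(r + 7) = r^4 + r^3 - 57*r^2 - 113*r - 56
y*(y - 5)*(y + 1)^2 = y^4 - 3*y^3 - 9*y^2 - 5*y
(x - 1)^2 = x^2 - 2*x + 1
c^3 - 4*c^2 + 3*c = c*(c - 3)*(c - 1)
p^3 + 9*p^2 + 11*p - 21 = (p - 1)*(p + 3)*(p + 7)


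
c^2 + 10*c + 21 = (c + 3)*(c + 7)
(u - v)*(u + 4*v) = u^2 + 3*u*v - 4*v^2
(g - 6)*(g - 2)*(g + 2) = g^3 - 6*g^2 - 4*g + 24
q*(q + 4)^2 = q^3 + 8*q^2 + 16*q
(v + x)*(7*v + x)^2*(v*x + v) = 49*v^4*x + 49*v^4 + 63*v^3*x^2 + 63*v^3*x + 15*v^2*x^3 + 15*v^2*x^2 + v*x^4 + v*x^3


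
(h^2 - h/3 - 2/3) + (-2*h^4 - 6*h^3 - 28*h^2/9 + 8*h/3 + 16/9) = -2*h^4 - 6*h^3 - 19*h^2/9 + 7*h/3 + 10/9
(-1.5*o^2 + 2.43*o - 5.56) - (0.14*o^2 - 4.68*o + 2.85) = -1.64*o^2 + 7.11*o - 8.41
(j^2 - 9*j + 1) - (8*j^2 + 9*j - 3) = -7*j^2 - 18*j + 4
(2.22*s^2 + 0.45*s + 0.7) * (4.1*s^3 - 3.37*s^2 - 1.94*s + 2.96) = 9.102*s^5 - 5.6364*s^4 - 2.9533*s^3 + 3.3392*s^2 - 0.0259999999999998*s + 2.072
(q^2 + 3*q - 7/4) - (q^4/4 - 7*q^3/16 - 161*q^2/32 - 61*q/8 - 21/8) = -q^4/4 + 7*q^3/16 + 193*q^2/32 + 85*q/8 + 7/8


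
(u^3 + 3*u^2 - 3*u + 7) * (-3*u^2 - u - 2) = -3*u^5 - 10*u^4 + 4*u^3 - 24*u^2 - u - 14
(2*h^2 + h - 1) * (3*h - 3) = 6*h^3 - 3*h^2 - 6*h + 3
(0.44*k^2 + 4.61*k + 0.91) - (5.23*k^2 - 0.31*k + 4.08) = -4.79*k^2 + 4.92*k - 3.17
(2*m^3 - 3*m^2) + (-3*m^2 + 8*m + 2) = 2*m^3 - 6*m^2 + 8*m + 2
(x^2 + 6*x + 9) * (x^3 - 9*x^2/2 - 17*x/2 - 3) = x^5 + 3*x^4/2 - 53*x^3/2 - 189*x^2/2 - 189*x/2 - 27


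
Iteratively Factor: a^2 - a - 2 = (a + 1)*(a - 2)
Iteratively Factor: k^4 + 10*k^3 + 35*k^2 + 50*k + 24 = (k + 4)*(k^3 + 6*k^2 + 11*k + 6) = (k + 2)*(k + 4)*(k^2 + 4*k + 3) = (k + 2)*(k + 3)*(k + 4)*(k + 1)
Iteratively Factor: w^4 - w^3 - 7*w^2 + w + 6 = (w + 2)*(w^3 - 3*w^2 - w + 3) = (w - 1)*(w + 2)*(w^2 - 2*w - 3) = (w - 3)*(w - 1)*(w + 2)*(w + 1)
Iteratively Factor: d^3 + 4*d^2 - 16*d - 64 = (d - 4)*(d^2 + 8*d + 16) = (d - 4)*(d + 4)*(d + 4)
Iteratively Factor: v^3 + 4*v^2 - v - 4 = (v + 4)*(v^2 - 1) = (v - 1)*(v + 4)*(v + 1)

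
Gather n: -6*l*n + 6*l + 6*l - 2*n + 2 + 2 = 12*l + n*(-6*l - 2) + 4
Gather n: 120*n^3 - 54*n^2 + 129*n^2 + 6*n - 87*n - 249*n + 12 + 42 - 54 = 120*n^3 + 75*n^2 - 330*n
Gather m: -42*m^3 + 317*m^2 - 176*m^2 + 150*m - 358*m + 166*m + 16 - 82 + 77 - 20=-42*m^3 + 141*m^2 - 42*m - 9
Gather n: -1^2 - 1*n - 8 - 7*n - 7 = -8*n - 16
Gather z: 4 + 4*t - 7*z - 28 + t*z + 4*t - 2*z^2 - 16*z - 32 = 8*t - 2*z^2 + z*(t - 23) - 56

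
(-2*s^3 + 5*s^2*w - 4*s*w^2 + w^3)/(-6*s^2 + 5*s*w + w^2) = (2*s^2 - 3*s*w + w^2)/(6*s + w)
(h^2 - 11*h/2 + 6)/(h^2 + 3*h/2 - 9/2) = (h - 4)/(h + 3)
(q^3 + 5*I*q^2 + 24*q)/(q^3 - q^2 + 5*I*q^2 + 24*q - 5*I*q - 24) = q/(q - 1)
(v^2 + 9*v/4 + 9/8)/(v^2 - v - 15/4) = (4*v + 3)/(2*(2*v - 5))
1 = 1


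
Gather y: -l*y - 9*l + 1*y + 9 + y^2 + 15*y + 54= -9*l + y^2 + y*(16 - l) + 63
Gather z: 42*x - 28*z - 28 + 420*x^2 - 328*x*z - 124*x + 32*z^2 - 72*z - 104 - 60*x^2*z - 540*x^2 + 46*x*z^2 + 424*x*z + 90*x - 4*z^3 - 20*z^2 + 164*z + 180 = -120*x^2 + 8*x - 4*z^3 + z^2*(46*x + 12) + z*(-60*x^2 + 96*x + 64) + 48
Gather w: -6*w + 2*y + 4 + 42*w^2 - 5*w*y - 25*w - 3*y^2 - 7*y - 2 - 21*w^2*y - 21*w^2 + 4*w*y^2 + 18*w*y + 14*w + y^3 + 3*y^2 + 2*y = w^2*(21 - 21*y) + w*(4*y^2 + 13*y - 17) + y^3 - 3*y + 2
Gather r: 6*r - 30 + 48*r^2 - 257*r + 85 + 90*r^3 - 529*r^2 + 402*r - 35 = 90*r^3 - 481*r^2 + 151*r + 20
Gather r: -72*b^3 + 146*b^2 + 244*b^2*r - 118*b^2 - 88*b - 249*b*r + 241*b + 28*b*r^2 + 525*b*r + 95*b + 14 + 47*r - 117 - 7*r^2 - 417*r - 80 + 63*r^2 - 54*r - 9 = -72*b^3 + 28*b^2 + 248*b + r^2*(28*b + 56) + r*(244*b^2 + 276*b - 424) - 192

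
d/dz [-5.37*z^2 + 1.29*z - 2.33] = 1.29 - 10.74*z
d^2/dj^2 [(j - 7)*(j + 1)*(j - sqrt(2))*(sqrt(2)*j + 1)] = 12*sqrt(2)*j^2 - 36*sqrt(2)*j - 6*j - 16*sqrt(2) + 12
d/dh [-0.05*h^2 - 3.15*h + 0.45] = -0.1*h - 3.15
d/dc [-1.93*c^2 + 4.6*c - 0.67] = 4.6 - 3.86*c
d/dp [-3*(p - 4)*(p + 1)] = 9 - 6*p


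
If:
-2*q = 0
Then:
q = 0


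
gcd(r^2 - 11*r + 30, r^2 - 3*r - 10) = r - 5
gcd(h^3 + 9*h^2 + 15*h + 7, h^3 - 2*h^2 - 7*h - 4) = h^2 + 2*h + 1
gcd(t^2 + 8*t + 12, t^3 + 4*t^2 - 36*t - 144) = t + 6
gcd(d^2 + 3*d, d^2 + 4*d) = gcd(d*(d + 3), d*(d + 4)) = d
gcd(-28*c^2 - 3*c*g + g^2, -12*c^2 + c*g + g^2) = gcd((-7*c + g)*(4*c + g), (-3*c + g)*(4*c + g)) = 4*c + g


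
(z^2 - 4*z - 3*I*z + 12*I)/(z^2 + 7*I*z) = (z^2 - 4*z - 3*I*z + 12*I)/(z*(z + 7*I))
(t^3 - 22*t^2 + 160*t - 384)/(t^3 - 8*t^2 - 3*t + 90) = (t^2 - 16*t + 64)/(t^2 - 2*t - 15)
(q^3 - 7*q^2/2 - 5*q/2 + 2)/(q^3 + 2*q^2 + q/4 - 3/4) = 2*(q - 4)/(2*q + 3)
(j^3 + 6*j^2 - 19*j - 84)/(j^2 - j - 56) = (j^2 - j - 12)/(j - 8)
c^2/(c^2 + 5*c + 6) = c^2/(c^2 + 5*c + 6)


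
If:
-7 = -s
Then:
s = 7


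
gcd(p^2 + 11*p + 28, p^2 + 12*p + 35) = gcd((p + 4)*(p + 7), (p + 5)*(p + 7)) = p + 7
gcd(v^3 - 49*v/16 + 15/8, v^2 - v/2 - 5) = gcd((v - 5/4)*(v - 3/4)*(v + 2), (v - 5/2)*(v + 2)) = v + 2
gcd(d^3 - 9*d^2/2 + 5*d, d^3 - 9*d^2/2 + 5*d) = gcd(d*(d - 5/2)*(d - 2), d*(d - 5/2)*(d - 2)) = d^3 - 9*d^2/2 + 5*d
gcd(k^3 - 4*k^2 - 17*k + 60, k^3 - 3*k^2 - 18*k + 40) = k^2 - k - 20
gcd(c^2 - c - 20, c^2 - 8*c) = 1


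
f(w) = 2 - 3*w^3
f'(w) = -9*w^2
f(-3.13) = 93.99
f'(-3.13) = -88.17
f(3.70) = -149.96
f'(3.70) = -123.21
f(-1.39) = 10.06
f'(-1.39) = -17.39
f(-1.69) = 16.48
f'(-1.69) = -25.70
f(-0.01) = 2.00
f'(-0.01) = -0.00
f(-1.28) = 8.29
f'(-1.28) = -14.75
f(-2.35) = 40.93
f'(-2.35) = -49.70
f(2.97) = -76.59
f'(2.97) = -79.39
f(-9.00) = 2189.00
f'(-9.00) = -729.00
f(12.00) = -5182.00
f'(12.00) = -1296.00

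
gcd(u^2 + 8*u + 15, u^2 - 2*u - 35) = u + 5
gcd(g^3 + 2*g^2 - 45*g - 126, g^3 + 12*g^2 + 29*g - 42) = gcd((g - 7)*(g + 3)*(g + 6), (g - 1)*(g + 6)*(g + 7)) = g + 6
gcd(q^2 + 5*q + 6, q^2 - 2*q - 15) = q + 3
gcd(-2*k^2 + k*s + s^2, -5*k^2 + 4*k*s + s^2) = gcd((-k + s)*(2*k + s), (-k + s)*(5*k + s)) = -k + s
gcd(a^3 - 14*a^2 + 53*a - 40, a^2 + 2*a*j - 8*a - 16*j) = a - 8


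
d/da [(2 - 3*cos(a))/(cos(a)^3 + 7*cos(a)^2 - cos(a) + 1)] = (-6*cos(a)^3 - 15*cos(a)^2 + 28*cos(a) + 1)*sin(a)/(sin(a)^2*cos(a) + 7*sin(a)^2 - 8)^2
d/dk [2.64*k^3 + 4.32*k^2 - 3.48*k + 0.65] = 7.92*k^2 + 8.64*k - 3.48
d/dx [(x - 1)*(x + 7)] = 2*x + 6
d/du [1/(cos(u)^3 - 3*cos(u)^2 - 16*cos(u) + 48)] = (3*cos(u)^2 - 6*cos(u) - 16)*sin(u)/(cos(u)^3 - 3*cos(u)^2 - 16*cos(u) + 48)^2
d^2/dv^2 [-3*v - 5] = 0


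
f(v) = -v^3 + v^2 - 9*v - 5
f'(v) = -3*v^2 + 2*v - 9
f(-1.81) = 20.50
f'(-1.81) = -22.45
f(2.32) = -32.98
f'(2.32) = -20.51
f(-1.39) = 12.13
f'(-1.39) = -17.58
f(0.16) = -6.42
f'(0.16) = -8.76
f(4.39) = -109.84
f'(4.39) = -58.04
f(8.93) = -717.75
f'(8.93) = -230.37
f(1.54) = -20.14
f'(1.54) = -13.03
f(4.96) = -147.06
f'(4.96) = -72.88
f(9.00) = -734.00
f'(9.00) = -234.00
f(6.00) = -239.00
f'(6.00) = -105.00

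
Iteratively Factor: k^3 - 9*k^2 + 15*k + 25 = (k - 5)*(k^2 - 4*k - 5) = (k - 5)^2*(k + 1)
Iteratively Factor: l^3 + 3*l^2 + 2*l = (l + 1)*(l^2 + 2*l) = (l + 1)*(l + 2)*(l)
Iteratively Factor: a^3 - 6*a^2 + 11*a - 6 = (a - 2)*(a^2 - 4*a + 3) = (a - 2)*(a - 1)*(a - 3)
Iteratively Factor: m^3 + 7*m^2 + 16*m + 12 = (m + 2)*(m^2 + 5*m + 6) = (m + 2)*(m + 3)*(m + 2)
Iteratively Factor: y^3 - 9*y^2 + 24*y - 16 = (y - 4)*(y^2 - 5*y + 4) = (y - 4)*(y - 1)*(y - 4)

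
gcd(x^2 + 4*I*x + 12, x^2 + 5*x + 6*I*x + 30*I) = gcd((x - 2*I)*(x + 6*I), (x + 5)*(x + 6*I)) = x + 6*I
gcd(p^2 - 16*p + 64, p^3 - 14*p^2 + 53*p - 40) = p - 8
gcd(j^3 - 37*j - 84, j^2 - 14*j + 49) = j - 7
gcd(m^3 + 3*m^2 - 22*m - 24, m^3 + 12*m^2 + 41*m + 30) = m^2 + 7*m + 6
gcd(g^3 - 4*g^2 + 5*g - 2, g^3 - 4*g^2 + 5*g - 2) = g^3 - 4*g^2 + 5*g - 2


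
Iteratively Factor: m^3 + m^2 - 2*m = (m - 1)*(m^2 + 2*m) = (m - 1)*(m + 2)*(m)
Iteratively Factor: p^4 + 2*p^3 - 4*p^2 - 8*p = (p + 2)*(p^3 - 4*p) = (p + 2)^2*(p^2 - 2*p) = (p - 2)*(p + 2)^2*(p)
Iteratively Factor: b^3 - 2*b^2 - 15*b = (b - 5)*(b^2 + 3*b) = b*(b - 5)*(b + 3)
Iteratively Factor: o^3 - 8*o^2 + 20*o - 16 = (o - 4)*(o^2 - 4*o + 4) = (o - 4)*(o - 2)*(o - 2)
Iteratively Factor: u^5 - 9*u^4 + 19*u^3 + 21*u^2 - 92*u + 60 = (u - 1)*(u^4 - 8*u^3 + 11*u^2 + 32*u - 60) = (u - 5)*(u - 1)*(u^3 - 3*u^2 - 4*u + 12) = (u - 5)*(u - 2)*(u - 1)*(u^2 - u - 6) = (u - 5)*(u - 3)*(u - 2)*(u - 1)*(u + 2)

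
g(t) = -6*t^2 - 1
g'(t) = -12*t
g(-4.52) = -123.58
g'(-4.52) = 54.24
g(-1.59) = -16.17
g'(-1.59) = 19.08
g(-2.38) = -34.99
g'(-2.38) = 28.56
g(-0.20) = -1.24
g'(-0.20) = 2.40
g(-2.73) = -45.72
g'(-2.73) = 32.76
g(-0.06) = -1.02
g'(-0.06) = 0.72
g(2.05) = -26.22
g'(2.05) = -24.60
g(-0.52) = -2.62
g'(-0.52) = 6.24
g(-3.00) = -55.00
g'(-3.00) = 36.00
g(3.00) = -55.00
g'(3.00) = -36.00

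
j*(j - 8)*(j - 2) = j^3 - 10*j^2 + 16*j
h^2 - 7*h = h*(h - 7)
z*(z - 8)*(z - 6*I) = z^3 - 8*z^2 - 6*I*z^2 + 48*I*z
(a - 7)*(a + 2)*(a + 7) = a^3 + 2*a^2 - 49*a - 98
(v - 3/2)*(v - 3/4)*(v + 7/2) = v^3 + 5*v^2/4 - 27*v/4 + 63/16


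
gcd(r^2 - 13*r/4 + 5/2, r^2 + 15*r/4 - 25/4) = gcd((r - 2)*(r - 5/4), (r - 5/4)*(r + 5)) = r - 5/4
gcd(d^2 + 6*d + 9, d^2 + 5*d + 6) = d + 3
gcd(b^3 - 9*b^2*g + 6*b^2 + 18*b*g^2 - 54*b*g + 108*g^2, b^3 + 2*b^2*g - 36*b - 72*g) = b + 6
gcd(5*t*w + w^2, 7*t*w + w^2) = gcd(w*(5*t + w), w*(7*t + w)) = w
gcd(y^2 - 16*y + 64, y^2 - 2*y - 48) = y - 8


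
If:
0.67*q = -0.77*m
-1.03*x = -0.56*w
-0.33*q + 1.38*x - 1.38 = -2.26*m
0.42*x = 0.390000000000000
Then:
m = 0.04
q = -0.04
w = 1.71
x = 0.93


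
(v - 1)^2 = v^2 - 2*v + 1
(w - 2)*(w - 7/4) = w^2 - 15*w/4 + 7/2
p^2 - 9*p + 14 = (p - 7)*(p - 2)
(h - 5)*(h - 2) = h^2 - 7*h + 10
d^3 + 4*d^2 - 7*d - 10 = (d - 2)*(d + 1)*(d + 5)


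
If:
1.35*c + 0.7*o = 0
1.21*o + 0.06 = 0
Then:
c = 0.03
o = -0.05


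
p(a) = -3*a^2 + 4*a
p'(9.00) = -50.00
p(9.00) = -207.00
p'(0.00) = 4.00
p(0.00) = 0.00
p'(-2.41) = 18.46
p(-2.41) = -27.06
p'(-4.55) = 31.30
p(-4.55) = -80.31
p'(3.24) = -15.44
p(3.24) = -18.53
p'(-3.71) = 26.26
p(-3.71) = -56.13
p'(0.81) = -0.86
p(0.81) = 1.27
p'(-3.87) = 27.22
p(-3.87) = -60.41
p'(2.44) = -10.64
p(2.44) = -8.10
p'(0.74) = -0.44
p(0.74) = 1.32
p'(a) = 4 - 6*a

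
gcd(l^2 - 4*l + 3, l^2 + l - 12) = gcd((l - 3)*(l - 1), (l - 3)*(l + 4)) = l - 3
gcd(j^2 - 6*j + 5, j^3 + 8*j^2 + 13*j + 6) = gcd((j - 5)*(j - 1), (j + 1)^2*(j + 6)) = 1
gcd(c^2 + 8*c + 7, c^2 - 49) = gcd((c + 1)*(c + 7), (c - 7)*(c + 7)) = c + 7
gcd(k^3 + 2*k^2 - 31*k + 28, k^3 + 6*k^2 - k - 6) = k - 1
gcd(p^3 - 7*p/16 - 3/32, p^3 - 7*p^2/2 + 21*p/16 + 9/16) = p^2 - p/2 - 3/16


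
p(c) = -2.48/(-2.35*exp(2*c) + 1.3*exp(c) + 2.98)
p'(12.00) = 0.00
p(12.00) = 0.00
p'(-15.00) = 0.00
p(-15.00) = -0.83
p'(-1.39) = 0.01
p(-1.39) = -0.79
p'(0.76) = -1.87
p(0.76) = 0.50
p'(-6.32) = 0.00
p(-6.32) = -0.83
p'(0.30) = -82.35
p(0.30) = -5.48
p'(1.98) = -0.05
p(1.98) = 0.02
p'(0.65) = -3.68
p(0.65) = 0.79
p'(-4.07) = 0.01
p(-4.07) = -0.83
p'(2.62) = -0.01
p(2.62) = 0.01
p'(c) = -2.48*(4.7*exp(2*c) - 1.3*exp(c))/(-2.35*exp(2*c) + 1.3*exp(c) + 2.98)^2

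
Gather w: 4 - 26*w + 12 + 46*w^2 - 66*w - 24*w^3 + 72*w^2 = -24*w^3 + 118*w^2 - 92*w + 16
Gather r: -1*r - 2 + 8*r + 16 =7*r + 14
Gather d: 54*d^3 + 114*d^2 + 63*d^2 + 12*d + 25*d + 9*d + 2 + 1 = 54*d^3 + 177*d^2 + 46*d + 3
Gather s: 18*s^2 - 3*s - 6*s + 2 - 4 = 18*s^2 - 9*s - 2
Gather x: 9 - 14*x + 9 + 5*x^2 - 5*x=5*x^2 - 19*x + 18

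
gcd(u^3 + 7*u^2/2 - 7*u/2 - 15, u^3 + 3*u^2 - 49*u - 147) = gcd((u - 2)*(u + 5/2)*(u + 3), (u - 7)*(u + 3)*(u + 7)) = u + 3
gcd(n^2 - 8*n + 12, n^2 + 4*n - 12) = n - 2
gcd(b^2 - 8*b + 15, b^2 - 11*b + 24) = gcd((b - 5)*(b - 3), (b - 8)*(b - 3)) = b - 3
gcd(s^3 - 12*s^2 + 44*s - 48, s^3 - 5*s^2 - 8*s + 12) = s - 6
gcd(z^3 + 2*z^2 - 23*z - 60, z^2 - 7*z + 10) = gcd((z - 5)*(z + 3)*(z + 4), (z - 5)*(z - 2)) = z - 5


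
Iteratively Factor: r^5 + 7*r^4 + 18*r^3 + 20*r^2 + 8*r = (r)*(r^4 + 7*r^3 + 18*r^2 + 20*r + 8) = r*(r + 2)*(r^3 + 5*r^2 + 8*r + 4) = r*(r + 2)^2*(r^2 + 3*r + 2) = r*(r + 1)*(r + 2)^2*(r + 2)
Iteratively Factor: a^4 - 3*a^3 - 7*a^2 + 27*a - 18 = (a + 3)*(a^3 - 6*a^2 + 11*a - 6) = (a - 3)*(a + 3)*(a^2 - 3*a + 2) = (a - 3)*(a - 1)*(a + 3)*(a - 2)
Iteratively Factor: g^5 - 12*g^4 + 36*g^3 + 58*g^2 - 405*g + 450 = (g - 3)*(g^4 - 9*g^3 + 9*g^2 + 85*g - 150) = (g - 5)*(g - 3)*(g^3 - 4*g^2 - 11*g + 30) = (g - 5)^2*(g - 3)*(g^2 + g - 6) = (g - 5)^2*(g - 3)*(g + 3)*(g - 2)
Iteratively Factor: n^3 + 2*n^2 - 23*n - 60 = (n - 5)*(n^2 + 7*n + 12) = (n - 5)*(n + 3)*(n + 4)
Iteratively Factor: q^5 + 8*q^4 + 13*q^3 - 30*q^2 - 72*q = (q + 4)*(q^4 + 4*q^3 - 3*q^2 - 18*q) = (q + 3)*(q + 4)*(q^3 + q^2 - 6*q) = (q - 2)*(q + 3)*(q + 4)*(q^2 + 3*q) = (q - 2)*(q + 3)^2*(q + 4)*(q)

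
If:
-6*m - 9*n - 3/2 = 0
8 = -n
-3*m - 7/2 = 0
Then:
No Solution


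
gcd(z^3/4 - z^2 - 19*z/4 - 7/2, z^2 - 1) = z + 1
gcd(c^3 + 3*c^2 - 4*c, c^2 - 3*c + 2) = c - 1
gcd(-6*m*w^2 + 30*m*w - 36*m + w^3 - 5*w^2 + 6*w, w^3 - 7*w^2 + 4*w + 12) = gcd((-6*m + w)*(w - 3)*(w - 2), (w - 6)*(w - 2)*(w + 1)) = w - 2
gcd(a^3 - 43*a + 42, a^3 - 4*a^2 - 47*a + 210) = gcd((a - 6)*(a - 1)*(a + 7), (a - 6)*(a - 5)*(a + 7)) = a^2 + a - 42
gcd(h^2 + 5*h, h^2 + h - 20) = h + 5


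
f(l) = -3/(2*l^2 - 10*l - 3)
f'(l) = -3*(10 - 4*l)/(2*l^2 - 10*l - 3)^2 = 6*(2*l - 5)/(-2*l^2 + 10*l + 3)^2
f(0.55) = 0.38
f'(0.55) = -0.38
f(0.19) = 0.62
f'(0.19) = -1.19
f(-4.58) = -0.04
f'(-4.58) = -0.01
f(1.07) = 0.26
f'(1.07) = -0.13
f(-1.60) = -0.17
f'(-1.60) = -0.15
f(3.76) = 0.24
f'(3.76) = 0.10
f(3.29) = 0.21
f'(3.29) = 0.05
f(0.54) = 0.38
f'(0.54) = -0.38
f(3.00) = 0.20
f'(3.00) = 0.03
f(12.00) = -0.02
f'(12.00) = 0.00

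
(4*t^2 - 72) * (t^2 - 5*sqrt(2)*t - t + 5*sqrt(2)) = 4*t^4 - 20*sqrt(2)*t^3 - 4*t^3 - 72*t^2 + 20*sqrt(2)*t^2 + 72*t + 360*sqrt(2)*t - 360*sqrt(2)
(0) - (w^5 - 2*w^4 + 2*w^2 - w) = -w^5 + 2*w^4 - 2*w^2 + w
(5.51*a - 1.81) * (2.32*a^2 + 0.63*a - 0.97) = 12.7832*a^3 - 0.7279*a^2 - 6.485*a + 1.7557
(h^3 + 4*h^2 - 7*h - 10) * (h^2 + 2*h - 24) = h^5 + 6*h^4 - 23*h^3 - 120*h^2 + 148*h + 240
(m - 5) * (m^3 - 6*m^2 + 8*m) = m^4 - 11*m^3 + 38*m^2 - 40*m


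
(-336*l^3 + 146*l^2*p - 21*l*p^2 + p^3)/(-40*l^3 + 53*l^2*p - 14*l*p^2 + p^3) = (42*l^2 - 13*l*p + p^2)/(5*l^2 - 6*l*p + p^2)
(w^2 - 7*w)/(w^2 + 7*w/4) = 4*(w - 7)/(4*w + 7)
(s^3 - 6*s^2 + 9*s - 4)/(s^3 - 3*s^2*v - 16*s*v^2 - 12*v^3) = (-s^3 + 6*s^2 - 9*s + 4)/(-s^3 + 3*s^2*v + 16*s*v^2 + 12*v^3)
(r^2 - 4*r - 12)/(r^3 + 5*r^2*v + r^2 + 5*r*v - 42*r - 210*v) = (r + 2)/(r^2 + 5*r*v + 7*r + 35*v)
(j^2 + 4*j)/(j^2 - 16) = j/(j - 4)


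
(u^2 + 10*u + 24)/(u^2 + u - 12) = (u + 6)/(u - 3)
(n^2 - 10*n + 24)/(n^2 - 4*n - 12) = (n - 4)/(n + 2)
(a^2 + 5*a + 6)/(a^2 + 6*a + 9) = (a + 2)/(a + 3)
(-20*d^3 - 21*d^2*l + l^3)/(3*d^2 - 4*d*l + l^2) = (-20*d^3 - 21*d^2*l + l^3)/(3*d^2 - 4*d*l + l^2)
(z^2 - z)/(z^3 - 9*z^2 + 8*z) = 1/(z - 8)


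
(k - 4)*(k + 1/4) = k^2 - 15*k/4 - 1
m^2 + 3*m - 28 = (m - 4)*(m + 7)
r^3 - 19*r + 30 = (r - 3)*(r - 2)*(r + 5)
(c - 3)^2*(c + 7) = c^3 + c^2 - 33*c + 63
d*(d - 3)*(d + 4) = d^3 + d^2 - 12*d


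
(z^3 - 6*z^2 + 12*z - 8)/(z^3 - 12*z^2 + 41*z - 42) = (z^2 - 4*z + 4)/(z^2 - 10*z + 21)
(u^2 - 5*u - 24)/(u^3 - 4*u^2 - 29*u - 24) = 1/(u + 1)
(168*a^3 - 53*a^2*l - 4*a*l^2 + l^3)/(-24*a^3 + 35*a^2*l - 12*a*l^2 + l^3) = (-7*a - l)/(a - l)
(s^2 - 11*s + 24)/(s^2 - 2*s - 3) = (s - 8)/(s + 1)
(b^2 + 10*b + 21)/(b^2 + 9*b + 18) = (b + 7)/(b + 6)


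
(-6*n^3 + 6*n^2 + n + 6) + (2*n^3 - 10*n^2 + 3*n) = -4*n^3 - 4*n^2 + 4*n + 6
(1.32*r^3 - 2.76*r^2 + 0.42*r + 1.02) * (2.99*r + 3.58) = 3.9468*r^4 - 3.5268*r^3 - 8.625*r^2 + 4.5534*r + 3.6516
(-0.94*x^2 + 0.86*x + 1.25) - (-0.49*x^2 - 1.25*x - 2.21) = -0.45*x^2 + 2.11*x + 3.46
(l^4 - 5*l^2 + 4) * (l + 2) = l^5 + 2*l^4 - 5*l^3 - 10*l^2 + 4*l + 8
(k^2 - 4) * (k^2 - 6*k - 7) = k^4 - 6*k^3 - 11*k^2 + 24*k + 28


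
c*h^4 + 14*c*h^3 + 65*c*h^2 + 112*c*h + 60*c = (h + 2)*(h + 5)*(h + 6)*(c*h + c)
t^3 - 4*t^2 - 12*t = t*(t - 6)*(t + 2)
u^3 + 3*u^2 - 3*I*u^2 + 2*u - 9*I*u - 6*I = (u + 1)*(u + 2)*(u - 3*I)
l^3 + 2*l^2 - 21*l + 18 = (l - 3)*(l - 1)*(l + 6)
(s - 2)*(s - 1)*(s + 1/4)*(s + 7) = s^4 + 17*s^3/4 - 18*s^2 + 37*s/4 + 7/2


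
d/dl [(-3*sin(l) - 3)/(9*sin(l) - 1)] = 30*cos(l)/(9*sin(l) - 1)^2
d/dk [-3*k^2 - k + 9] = -6*k - 1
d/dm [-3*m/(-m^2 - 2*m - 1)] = 3*(1 - m)/(m^3 + 3*m^2 + 3*m + 1)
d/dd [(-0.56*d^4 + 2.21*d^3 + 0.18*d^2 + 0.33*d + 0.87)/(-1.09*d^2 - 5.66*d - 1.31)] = (1.2208*d^5 + 7.0999*d^4 - 22.0828*d^3 - 9.3444*d^2 + 1.425*d + 4.4919)/(1.1881*d^4 + 12.3388*d^3 + 34.8914*d^2 + 14.8292*d + 1.7161)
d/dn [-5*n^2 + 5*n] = 5 - 10*n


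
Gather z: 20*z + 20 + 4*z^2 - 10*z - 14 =4*z^2 + 10*z + 6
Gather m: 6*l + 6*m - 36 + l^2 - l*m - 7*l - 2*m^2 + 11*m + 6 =l^2 - l - 2*m^2 + m*(17 - l) - 30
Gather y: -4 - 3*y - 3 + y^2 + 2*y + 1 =y^2 - y - 6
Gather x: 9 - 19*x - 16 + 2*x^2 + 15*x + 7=2*x^2 - 4*x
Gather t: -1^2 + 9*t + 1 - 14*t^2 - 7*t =-14*t^2 + 2*t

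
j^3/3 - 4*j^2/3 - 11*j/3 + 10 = (j/3 + 1)*(j - 5)*(j - 2)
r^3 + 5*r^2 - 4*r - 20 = (r - 2)*(r + 2)*(r + 5)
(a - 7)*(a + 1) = a^2 - 6*a - 7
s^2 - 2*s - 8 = (s - 4)*(s + 2)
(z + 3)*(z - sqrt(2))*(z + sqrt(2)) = z^3 + 3*z^2 - 2*z - 6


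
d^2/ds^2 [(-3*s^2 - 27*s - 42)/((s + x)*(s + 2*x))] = 6*(3*s^3*x - 9*s^3 + 6*s^2*x^2 - 42*s^2 + 54*s*x^2 - 126*s*x - 4*x^4 + 54*x^3 - 98*x^2)/(s^6 + 9*s^5*x + 33*s^4*x^2 + 63*s^3*x^3 + 66*s^2*x^4 + 36*s*x^5 + 8*x^6)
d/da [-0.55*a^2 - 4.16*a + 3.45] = -1.1*a - 4.16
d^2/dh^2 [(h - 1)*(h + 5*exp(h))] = 5*h*exp(h) + 5*exp(h) + 2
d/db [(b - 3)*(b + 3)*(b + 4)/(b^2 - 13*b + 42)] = (b^4 - 26*b^3 + 83*b^2 + 408*b - 846)/(b^4 - 26*b^3 + 253*b^2 - 1092*b + 1764)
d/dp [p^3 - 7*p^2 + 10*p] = 3*p^2 - 14*p + 10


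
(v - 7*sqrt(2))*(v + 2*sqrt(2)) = v^2 - 5*sqrt(2)*v - 28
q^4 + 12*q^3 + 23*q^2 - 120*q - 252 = (q - 3)*(q + 2)*(q + 6)*(q + 7)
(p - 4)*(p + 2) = p^2 - 2*p - 8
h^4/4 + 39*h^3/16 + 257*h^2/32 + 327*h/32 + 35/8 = (h/4 + 1)*(h + 1)*(h + 5/4)*(h + 7/2)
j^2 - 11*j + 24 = (j - 8)*(j - 3)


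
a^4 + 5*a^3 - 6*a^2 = a^2*(a - 1)*(a + 6)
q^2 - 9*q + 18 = (q - 6)*(q - 3)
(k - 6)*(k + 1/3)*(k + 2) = k^3 - 11*k^2/3 - 40*k/3 - 4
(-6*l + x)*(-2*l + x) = 12*l^2 - 8*l*x + x^2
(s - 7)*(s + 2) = s^2 - 5*s - 14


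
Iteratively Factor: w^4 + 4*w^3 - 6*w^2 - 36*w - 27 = (w - 3)*(w^3 + 7*w^2 + 15*w + 9) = (w - 3)*(w + 1)*(w^2 + 6*w + 9) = (w - 3)*(w + 1)*(w + 3)*(w + 3)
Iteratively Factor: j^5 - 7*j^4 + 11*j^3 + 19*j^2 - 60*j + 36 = (j - 1)*(j^4 - 6*j^3 + 5*j^2 + 24*j - 36) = (j - 1)*(j + 2)*(j^3 - 8*j^2 + 21*j - 18) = (j - 2)*(j - 1)*(j + 2)*(j^2 - 6*j + 9) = (j - 3)*(j - 2)*(j - 1)*(j + 2)*(j - 3)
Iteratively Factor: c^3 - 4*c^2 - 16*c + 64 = (c + 4)*(c^2 - 8*c + 16) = (c - 4)*(c + 4)*(c - 4)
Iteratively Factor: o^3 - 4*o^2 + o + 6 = (o + 1)*(o^2 - 5*o + 6) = (o - 2)*(o + 1)*(o - 3)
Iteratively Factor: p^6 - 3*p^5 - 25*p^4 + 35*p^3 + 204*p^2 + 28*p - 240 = (p - 1)*(p^5 - 2*p^4 - 27*p^3 + 8*p^2 + 212*p + 240) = (p - 1)*(p + 2)*(p^4 - 4*p^3 - 19*p^2 + 46*p + 120) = (p - 5)*(p - 1)*(p + 2)*(p^3 + p^2 - 14*p - 24) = (p - 5)*(p - 1)*(p + 2)^2*(p^2 - p - 12) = (p - 5)*(p - 4)*(p - 1)*(p + 2)^2*(p + 3)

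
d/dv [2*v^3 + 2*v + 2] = 6*v^2 + 2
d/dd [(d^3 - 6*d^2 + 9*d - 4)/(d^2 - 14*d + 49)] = (d^3 - 21*d^2 + 75*d - 55)/(d^3 - 21*d^2 + 147*d - 343)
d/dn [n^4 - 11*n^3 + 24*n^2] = n*(4*n^2 - 33*n + 48)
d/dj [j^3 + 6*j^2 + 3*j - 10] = 3*j^2 + 12*j + 3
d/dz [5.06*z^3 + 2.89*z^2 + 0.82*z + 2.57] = 15.18*z^2 + 5.78*z + 0.82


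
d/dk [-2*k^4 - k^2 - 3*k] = -8*k^3 - 2*k - 3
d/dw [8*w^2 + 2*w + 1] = 16*w + 2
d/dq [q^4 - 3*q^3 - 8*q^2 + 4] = q*(4*q^2 - 9*q - 16)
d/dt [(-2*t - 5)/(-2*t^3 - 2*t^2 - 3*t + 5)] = (4*t^3 + 4*t^2 + 6*t - (2*t + 5)*(6*t^2 + 4*t + 3) - 10)/(2*t^3 + 2*t^2 + 3*t - 5)^2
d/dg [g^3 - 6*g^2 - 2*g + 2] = 3*g^2 - 12*g - 2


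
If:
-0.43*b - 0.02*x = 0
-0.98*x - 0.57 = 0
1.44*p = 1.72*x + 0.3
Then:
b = 0.03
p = -0.49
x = -0.58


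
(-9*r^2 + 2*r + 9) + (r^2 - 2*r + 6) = 15 - 8*r^2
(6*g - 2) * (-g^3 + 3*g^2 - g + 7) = -6*g^4 + 20*g^3 - 12*g^2 + 44*g - 14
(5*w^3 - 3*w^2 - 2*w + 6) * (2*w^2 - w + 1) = 10*w^5 - 11*w^4 + 4*w^3 + 11*w^2 - 8*w + 6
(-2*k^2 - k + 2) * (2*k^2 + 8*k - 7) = -4*k^4 - 18*k^3 + 10*k^2 + 23*k - 14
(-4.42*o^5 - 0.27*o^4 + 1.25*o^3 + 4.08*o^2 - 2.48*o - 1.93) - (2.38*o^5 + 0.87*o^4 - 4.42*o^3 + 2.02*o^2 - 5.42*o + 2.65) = -6.8*o^5 - 1.14*o^4 + 5.67*o^3 + 2.06*o^2 + 2.94*o - 4.58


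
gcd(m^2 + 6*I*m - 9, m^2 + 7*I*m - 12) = m + 3*I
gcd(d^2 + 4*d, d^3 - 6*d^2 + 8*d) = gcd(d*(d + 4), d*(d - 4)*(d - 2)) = d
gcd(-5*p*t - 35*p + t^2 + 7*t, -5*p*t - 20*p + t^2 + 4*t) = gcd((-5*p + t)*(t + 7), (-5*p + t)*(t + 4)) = 5*p - t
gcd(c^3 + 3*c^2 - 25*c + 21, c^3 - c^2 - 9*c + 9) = c^2 - 4*c + 3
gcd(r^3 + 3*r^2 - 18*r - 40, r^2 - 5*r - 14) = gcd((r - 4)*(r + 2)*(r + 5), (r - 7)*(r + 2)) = r + 2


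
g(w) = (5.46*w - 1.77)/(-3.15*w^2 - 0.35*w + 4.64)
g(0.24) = -0.11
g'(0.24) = 1.20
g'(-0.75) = 4.36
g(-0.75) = -1.87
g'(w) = (5.46*w - 1.77)*(6.3*w + 0.35)/(-3.15*w^2 - 0.35*w + 4.64)^2 + 5.46/(-3.15*w^2 - 0.35*w + 4.64) = (17.199*w^2 - 11.151*w + 24.7149)/(9.9225*w^4 + 2.205*w^3 - 29.1095*w^2 - 3.248*w + 21.5296)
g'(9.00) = 0.02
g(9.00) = -0.19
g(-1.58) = 3.89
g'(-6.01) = 0.06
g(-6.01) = 0.32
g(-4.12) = 0.51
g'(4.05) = 0.11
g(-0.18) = -0.60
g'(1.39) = 11.36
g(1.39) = -3.01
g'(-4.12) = 0.16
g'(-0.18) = 1.29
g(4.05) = -0.42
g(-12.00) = 0.15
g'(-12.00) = 0.01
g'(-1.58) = 11.96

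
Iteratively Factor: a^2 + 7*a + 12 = (a + 4)*(a + 3)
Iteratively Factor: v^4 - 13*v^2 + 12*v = (v)*(v^3 - 13*v + 12) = v*(v + 4)*(v^2 - 4*v + 3) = v*(v - 1)*(v + 4)*(v - 3)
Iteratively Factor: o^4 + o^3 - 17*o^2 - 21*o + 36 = (o - 1)*(o^3 + 2*o^2 - 15*o - 36) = (o - 1)*(o + 3)*(o^2 - o - 12) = (o - 1)*(o + 3)^2*(o - 4)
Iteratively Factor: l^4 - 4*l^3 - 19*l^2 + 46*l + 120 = (l + 2)*(l^3 - 6*l^2 - 7*l + 60) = (l - 4)*(l + 2)*(l^2 - 2*l - 15) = (l - 5)*(l - 4)*(l + 2)*(l + 3)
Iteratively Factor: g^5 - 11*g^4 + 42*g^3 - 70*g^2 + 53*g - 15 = (g - 1)*(g^4 - 10*g^3 + 32*g^2 - 38*g + 15) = (g - 5)*(g - 1)*(g^3 - 5*g^2 + 7*g - 3) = (g - 5)*(g - 3)*(g - 1)*(g^2 - 2*g + 1) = (g - 5)*(g - 3)*(g - 1)^2*(g - 1)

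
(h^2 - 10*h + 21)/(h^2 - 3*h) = (h - 7)/h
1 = 1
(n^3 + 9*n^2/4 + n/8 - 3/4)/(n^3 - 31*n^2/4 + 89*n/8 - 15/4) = (4*n^2 + 11*n + 6)/(4*n^2 - 29*n + 30)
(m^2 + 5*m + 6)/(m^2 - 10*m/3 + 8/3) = 3*(m^2 + 5*m + 6)/(3*m^2 - 10*m + 8)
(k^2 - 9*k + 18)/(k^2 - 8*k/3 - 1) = 3*(k - 6)/(3*k + 1)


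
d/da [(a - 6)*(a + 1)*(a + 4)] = 3*a^2 - 2*a - 26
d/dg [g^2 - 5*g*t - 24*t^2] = 2*g - 5*t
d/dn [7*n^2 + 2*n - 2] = 14*n + 2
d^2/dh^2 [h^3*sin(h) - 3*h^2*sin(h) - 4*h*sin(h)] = -h^3*sin(h) + 3*h^2*sin(h) + 6*h^2*cos(h) + 10*h*sin(h) - 12*h*cos(h) - 6*sin(h) - 8*cos(h)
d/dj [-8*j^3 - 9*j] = -24*j^2 - 9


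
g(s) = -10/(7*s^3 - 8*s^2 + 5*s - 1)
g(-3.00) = 0.04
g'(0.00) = 50.00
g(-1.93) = 0.11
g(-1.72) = 0.15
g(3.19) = -0.06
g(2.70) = -0.11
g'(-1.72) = 0.20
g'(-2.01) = 0.12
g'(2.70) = 0.14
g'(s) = -10*(-21*s^2 + 16*s - 5)/(7*s^3 - 8*s^2 + 5*s - 1)^2 = 10*(21*s^2 - 16*s + 5)/(7*s^3 - 8*s^2 + 5*s - 1)^2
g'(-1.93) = 0.14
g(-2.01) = 0.10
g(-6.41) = 0.00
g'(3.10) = 0.07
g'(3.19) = 0.06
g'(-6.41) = 0.00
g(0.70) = -10.19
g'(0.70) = 42.50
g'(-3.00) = 0.03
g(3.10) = -0.07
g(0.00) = 10.00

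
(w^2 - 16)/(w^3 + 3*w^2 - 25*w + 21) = (w^2 - 16)/(w^3 + 3*w^2 - 25*w + 21)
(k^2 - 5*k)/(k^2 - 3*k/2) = 2*(k - 5)/(2*k - 3)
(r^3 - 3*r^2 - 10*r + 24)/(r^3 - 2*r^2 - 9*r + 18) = (r - 4)/(r - 3)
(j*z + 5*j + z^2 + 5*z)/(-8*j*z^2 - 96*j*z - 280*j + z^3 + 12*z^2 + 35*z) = (j + z)/(-8*j*z - 56*j + z^2 + 7*z)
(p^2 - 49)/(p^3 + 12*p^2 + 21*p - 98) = (p - 7)/(p^2 + 5*p - 14)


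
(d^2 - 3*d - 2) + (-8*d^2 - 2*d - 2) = -7*d^2 - 5*d - 4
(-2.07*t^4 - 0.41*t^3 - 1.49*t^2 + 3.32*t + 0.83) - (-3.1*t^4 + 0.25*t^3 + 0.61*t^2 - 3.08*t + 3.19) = 1.03*t^4 - 0.66*t^3 - 2.1*t^2 + 6.4*t - 2.36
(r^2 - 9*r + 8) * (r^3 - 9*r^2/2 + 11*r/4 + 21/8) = r^5 - 27*r^4/2 + 205*r^3/4 - 465*r^2/8 - 13*r/8 + 21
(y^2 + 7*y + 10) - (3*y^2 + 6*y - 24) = -2*y^2 + y + 34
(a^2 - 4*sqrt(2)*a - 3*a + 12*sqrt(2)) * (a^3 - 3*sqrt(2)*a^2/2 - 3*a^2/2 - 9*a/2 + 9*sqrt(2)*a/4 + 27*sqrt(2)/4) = a^5 - 11*sqrt(2)*a^4/2 - 9*a^4/2 + 12*a^3 + 99*sqrt(2)*a^3/4 - 81*a^2/2 - 297*sqrt(2)*a/4 + 162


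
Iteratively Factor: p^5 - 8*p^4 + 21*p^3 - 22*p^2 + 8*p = (p - 1)*(p^4 - 7*p^3 + 14*p^2 - 8*p) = (p - 1)^2*(p^3 - 6*p^2 + 8*p) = (p - 4)*(p - 1)^2*(p^2 - 2*p) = p*(p - 4)*(p - 1)^2*(p - 2)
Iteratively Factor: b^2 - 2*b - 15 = (b + 3)*(b - 5)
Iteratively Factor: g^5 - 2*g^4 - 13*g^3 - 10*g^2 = (g)*(g^4 - 2*g^3 - 13*g^2 - 10*g) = g*(g + 2)*(g^3 - 4*g^2 - 5*g) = g*(g - 5)*(g + 2)*(g^2 + g) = g*(g - 5)*(g + 1)*(g + 2)*(g)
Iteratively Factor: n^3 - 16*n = (n - 4)*(n^2 + 4*n) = (n - 4)*(n + 4)*(n)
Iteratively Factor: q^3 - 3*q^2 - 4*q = (q - 4)*(q^2 + q) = q*(q - 4)*(q + 1)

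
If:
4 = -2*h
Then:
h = -2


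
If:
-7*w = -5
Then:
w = 5/7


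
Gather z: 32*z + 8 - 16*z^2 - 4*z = -16*z^2 + 28*z + 8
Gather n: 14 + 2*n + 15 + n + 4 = 3*n + 33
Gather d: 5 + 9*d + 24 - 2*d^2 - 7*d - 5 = -2*d^2 + 2*d + 24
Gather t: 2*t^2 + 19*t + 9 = 2*t^2 + 19*t + 9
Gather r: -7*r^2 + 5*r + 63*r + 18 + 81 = -7*r^2 + 68*r + 99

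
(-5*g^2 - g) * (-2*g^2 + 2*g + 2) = 10*g^4 - 8*g^3 - 12*g^2 - 2*g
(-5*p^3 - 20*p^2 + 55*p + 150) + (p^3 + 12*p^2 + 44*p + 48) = -4*p^3 - 8*p^2 + 99*p + 198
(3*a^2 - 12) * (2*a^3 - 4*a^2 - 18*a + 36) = 6*a^5 - 12*a^4 - 78*a^3 + 156*a^2 + 216*a - 432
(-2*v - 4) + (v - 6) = -v - 10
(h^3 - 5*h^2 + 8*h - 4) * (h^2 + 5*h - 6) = h^5 - 23*h^3 + 66*h^2 - 68*h + 24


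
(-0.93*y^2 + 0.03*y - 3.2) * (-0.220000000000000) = 0.2046*y^2 - 0.0066*y + 0.704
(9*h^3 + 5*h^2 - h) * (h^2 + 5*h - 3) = 9*h^5 + 50*h^4 - 3*h^3 - 20*h^2 + 3*h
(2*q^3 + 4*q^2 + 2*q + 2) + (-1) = 2*q^3 + 4*q^2 + 2*q + 1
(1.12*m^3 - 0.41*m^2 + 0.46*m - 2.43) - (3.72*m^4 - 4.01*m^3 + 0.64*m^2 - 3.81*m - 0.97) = -3.72*m^4 + 5.13*m^3 - 1.05*m^2 + 4.27*m - 1.46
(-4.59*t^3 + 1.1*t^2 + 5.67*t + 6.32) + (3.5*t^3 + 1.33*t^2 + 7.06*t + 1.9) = -1.09*t^3 + 2.43*t^2 + 12.73*t + 8.22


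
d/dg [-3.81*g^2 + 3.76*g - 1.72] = 3.76 - 7.62*g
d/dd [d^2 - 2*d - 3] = 2*d - 2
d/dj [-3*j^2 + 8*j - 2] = 8 - 6*j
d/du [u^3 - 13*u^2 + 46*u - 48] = 3*u^2 - 26*u + 46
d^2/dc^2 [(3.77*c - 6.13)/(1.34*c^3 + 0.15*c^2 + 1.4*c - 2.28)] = (40.616472*c^5 - 127.537716*c^4 - 33.68947*c^3 + 68.390418*c^2 - 112.358016*c - 4.15484)/(2.406104*c^9 + 0.80802*c^8 + 7.63197*c^7 - 10.590129*c^6 + 5.22402*c^5 - 24.93558*c^4 + 20.768768*c^3 - 11.06712*c^2 + 21.83328*c - 11.852352)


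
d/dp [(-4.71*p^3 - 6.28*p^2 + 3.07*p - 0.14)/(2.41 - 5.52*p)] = (51.9984*p^3 + 0.612299999999998*p^2 - 30.2696*p + 6.6259)/(30.4704*p^2 - 26.6064*p + 5.8081)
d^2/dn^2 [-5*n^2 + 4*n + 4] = -10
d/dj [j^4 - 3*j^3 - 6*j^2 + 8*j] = 4*j^3 - 9*j^2 - 12*j + 8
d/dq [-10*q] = -10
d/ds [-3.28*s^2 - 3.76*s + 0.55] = -6.56*s - 3.76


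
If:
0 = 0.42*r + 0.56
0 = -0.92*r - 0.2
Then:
No Solution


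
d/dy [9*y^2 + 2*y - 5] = 18*y + 2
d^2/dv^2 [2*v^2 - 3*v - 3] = 4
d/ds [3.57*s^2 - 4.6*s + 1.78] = 7.14*s - 4.6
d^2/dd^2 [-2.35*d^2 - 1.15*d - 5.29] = -4.70000000000000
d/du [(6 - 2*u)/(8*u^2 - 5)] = 2*(-8*u^2 + 16*u*(u - 3) + 5)/(8*u^2 - 5)^2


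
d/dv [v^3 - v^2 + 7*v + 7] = 3*v^2 - 2*v + 7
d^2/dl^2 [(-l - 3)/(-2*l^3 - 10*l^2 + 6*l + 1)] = 4*(2*(l + 3)*(3*l^2 + 10*l - 3)^2 + (-3*l^2 - 10*l - (l + 3)*(3*l + 5) + 3)*(2*l^3 + 10*l^2 - 6*l - 1))/(2*l^3 + 10*l^2 - 6*l - 1)^3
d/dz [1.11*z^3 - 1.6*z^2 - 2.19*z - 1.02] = 3.33*z^2 - 3.2*z - 2.19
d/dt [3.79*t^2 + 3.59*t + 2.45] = 7.58*t + 3.59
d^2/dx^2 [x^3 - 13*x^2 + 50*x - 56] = 6*x - 26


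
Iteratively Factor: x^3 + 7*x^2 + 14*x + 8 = (x + 4)*(x^2 + 3*x + 2) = (x + 1)*(x + 4)*(x + 2)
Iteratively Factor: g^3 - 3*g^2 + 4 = (g - 2)*(g^2 - g - 2) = (g - 2)*(g + 1)*(g - 2)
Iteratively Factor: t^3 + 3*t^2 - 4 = (t + 2)*(t^2 + t - 2) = (t - 1)*(t + 2)*(t + 2)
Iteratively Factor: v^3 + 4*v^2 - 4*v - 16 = (v + 4)*(v^2 - 4) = (v + 2)*(v + 4)*(v - 2)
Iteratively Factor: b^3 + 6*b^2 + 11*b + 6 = (b + 1)*(b^2 + 5*b + 6) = (b + 1)*(b + 3)*(b + 2)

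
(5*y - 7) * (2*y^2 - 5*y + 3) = 10*y^3 - 39*y^2 + 50*y - 21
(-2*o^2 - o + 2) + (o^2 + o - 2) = -o^2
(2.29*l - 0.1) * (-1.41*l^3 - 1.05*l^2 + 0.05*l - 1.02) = -3.2289*l^4 - 2.2635*l^3 + 0.2195*l^2 - 2.3408*l + 0.102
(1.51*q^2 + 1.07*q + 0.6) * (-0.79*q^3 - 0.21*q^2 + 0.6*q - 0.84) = -1.1929*q^5 - 1.1624*q^4 + 0.2073*q^3 - 0.7524*q^2 - 0.5388*q - 0.504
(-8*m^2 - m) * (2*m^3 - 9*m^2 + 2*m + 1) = -16*m^5 + 70*m^4 - 7*m^3 - 10*m^2 - m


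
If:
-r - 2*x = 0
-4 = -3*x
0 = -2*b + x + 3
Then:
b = 13/6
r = -8/3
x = 4/3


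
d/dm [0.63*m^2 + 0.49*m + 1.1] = 1.26*m + 0.49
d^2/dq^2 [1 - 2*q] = 0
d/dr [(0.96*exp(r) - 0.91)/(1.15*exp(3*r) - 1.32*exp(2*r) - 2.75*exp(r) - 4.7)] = (-2.208*exp(3*r) + 4.4067*exp(2*r) - 2.4024*exp(r) - 7.0145)*exp(r)/(1.3225*exp(6*r) - 3.036*exp(5*r) - 4.5826*exp(4*r) - 3.55*exp(3*r) + 19.9705*exp(2*r) + 25.85*exp(r) + 22.09)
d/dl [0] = 0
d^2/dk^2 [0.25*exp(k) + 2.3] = 0.25*exp(k)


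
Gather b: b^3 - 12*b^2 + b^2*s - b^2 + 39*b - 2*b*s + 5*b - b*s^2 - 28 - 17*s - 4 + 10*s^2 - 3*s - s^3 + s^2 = b^3 + b^2*(s - 13) + b*(-s^2 - 2*s + 44) - s^3 + 11*s^2 - 20*s - 32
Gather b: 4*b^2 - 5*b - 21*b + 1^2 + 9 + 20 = 4*b^2 - 26*b + 30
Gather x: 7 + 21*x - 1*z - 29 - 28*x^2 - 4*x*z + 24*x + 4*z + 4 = -28*x^2 + x*(45 - 4*z) + 3*z - 18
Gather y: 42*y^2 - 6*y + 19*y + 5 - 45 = 42*y^2 + 13*y - 40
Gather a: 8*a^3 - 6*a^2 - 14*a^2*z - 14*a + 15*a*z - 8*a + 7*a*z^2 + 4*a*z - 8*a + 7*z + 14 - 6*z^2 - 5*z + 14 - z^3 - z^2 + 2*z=8*a^3 + a^2*(-14*z - 6) + a*(7*z^2 + 19*z - 30) - z^3 - 7*z^2 + 4*z + 28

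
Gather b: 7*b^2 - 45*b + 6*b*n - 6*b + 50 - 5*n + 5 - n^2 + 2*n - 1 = 7*b^2 + b*(6*n - 51) - n^2 - 3*n + 54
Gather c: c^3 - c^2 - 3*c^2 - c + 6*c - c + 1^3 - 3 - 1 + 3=c^3 - 4*c^2 + 4*c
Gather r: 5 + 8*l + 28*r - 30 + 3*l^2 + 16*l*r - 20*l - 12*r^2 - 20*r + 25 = 3*l^2 - 12*l - 12*r^2 + r*(16*l + 8)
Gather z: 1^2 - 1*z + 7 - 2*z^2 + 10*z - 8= -2*z^2 + 9*z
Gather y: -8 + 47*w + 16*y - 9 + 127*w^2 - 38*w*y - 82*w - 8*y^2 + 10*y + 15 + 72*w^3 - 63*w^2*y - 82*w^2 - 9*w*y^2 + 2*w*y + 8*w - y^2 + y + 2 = 72*w^3 + 45*w^2 - 27*w + y^2*(-9*w - 9) + y*(-63*w^2 - 36*w + 27)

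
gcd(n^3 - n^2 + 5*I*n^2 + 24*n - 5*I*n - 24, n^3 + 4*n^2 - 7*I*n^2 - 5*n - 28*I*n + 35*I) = n - 1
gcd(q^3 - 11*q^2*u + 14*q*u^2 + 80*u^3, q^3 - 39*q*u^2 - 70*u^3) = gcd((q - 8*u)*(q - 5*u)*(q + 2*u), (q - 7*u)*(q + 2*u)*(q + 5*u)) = q + 2*u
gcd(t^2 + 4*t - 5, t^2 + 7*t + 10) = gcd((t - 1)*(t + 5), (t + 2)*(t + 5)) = t + 5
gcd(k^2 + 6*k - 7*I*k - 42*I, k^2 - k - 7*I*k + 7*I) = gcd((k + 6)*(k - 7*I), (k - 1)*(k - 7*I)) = k - 7*I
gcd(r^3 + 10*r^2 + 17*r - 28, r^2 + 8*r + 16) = r + 4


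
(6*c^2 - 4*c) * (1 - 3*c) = -18*c^3 + 18*c^2 - 4*c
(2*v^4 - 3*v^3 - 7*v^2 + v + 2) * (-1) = -2*v^4 + 3*v^3 + 7*v^2 - v - 2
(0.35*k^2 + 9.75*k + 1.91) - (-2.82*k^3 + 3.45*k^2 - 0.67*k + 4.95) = 2.82*k^3 - 3.1*k^2 + 10.42*k - 3.04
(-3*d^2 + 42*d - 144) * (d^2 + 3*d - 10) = -3*d^4 + 33*d^3 + 12*d^2 - 852*d + 1440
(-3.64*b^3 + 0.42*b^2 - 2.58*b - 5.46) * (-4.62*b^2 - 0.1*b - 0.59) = 16.8168*b^5 - 1.5764*b^4 + 14.0252*b^3 + 25.2354*b^2 + 2.0682*b + 3.2214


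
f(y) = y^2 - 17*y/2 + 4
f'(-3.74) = -15.98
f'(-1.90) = -12.30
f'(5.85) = 3.20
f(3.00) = -12.50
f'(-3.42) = -15.34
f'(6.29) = 4.08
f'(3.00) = -2.50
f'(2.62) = -3.26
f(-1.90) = 23.76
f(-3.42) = 44.77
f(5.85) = -11.50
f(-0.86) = 12.05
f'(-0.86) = -10.22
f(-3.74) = 49.78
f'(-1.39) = -11.28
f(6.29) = -9.90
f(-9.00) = 161.50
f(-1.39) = 17.75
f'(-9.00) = -26.50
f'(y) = 2*y - 17/2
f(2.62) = -11.41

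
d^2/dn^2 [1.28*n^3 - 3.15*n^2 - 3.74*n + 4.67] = 7.68*n - 6.3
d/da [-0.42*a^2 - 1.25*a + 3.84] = -0.84*a - 1.25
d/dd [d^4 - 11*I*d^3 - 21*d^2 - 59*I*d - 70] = 4*d^3 - 33*I*d^2 - 42*d - 59*I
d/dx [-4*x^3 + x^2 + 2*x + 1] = -12*x^2 + 2*x + 2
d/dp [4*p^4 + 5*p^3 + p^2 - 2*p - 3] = 16*p^3 + 15*p^2 + 2*p - 2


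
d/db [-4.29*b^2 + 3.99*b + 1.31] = 3.99 - 8.58*b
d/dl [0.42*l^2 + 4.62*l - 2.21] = 0.84*l + 4.62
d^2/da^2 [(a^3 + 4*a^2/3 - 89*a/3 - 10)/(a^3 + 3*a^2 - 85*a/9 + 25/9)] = 6*(-405*a^6 - 14742*a^5 - 74331*a^4 - 168756*a^3 + 96165*a^2 + 412650*a - 383125)/(729*a^9 + 6561*a^8 - 972*a^7 - 98172*a^6 + 45630*a^5 + 525150*a^4 - 941500*a^3 + 592500*a^2 - 159375*a + 15625)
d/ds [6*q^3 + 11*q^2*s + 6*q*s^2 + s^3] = 11*q^2 + 12*q*s + 3*s^2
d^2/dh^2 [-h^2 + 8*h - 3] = -2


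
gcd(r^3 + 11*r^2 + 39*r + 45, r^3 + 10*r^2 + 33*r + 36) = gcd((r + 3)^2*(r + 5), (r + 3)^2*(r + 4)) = r^2 + 6*r + 9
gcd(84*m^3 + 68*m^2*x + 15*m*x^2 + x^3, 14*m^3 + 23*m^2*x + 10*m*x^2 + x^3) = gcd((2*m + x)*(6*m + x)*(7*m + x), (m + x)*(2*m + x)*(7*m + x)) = 14*m^2 + 9*m*x + x^2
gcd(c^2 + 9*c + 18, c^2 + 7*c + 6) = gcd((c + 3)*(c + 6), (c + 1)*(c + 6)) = c + 6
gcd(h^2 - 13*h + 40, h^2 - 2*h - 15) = h - 5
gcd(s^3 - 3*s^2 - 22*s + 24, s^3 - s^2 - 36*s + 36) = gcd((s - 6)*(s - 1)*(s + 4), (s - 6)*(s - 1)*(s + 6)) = s^2 - 7*s + 6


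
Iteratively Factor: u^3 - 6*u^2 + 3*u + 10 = (u - 5)*(u^2 - u - 2) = (u - 5)*(u + 1)*(u - 2)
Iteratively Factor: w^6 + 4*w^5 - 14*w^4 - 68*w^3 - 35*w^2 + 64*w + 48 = (w + 1)*(w^5 + 3*w^4 - 17*w^3 - 51*w^2 + 16*w + 48) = (w + 1)*(w + 4)*(w^4 - w^3 - 13*w^2 + w + 12) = (w + 1)*(w + 3)*(w + 4)*(w^3 - 4*w^2 - w + 4) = (w - 1)*(w + 1)*(w + 3)*(w + 4)*(w^2 - 3*w - 4) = (w - 4)*(w - 1)*(w + 1)*(w + 3)*(w + 4)*(w + 1)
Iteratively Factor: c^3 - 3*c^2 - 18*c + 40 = (c - 5)*(c^2 + 2*c - 8) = (c - 5)*(c + 4)*(c - 2)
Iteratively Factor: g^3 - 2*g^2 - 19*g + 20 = (g - 1)*(g^2 - g - 20) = (g - 1)*(g + 4)*(g - 5)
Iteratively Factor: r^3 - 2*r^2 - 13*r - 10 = (r + 2)*(r^2 - 4*r - 5) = (r - 5)*(r + 2)*(r + 1)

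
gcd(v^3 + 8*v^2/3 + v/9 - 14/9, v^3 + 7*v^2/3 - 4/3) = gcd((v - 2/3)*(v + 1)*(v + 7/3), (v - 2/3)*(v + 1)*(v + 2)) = v^2 + v/3 - 2/3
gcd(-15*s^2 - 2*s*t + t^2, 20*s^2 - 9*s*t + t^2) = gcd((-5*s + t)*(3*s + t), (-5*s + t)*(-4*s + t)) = 5*s - t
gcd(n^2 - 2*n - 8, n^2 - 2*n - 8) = n^2 - 2*n - 8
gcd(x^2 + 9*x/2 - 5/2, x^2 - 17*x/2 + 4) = x - 1/2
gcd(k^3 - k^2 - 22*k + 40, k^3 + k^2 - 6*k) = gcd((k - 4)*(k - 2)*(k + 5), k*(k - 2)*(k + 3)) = k - 2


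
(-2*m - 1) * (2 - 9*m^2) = 18*m^3 + 9*m^2 - 4*m - 2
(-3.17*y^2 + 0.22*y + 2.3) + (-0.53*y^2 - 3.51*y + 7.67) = -3.7*y^2 - 3.29*y + 9.97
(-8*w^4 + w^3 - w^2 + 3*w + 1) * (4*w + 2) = -32*w^5 - 12*w^4 - 2*w^3 + 10*w^2 + 10*w + 2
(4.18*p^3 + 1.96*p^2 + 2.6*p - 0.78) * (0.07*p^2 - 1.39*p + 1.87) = 0.2926*p^5 - 5.673*p^4 + 5.2742*p^3 - 0.00340000000000007*p^2 + 5.9462*p - 1.4586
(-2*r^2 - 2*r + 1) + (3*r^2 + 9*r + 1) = r^2 + 7*r + 2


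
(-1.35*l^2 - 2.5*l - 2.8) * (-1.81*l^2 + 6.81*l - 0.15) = 2.4435*l^4 - 4.6685*l^3 - 11.7545*l^2 - 18.693*l + 0.42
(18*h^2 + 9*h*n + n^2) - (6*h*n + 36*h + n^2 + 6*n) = 18*h^2 + 3*h*n - 36*h - 6*n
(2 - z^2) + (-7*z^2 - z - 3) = -8*z^2 - z - 1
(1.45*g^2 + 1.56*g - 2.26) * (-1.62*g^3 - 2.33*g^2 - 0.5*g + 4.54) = -2.349*g^5 - 5.9057*g^4 - 0.6986*g^3 + 11.0688*g^2 + 8.2124*g - 10.2604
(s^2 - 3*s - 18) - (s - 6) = s^2 - 4*s - 12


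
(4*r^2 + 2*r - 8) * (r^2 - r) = 4*r^4 - 2*r^3 - 10*r^2 + 8*r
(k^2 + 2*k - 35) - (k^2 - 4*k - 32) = 6*k - 3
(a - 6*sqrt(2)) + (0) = a - 6*sqrt(2)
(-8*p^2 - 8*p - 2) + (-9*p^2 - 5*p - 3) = -17*p^2 - 13*p - 5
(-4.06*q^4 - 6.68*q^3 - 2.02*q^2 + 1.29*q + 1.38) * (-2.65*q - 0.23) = 10.759*q^5 + 18.6358*q^4 + 6.8894*q^3 - 2.9539*q^2 - 3.9537*q - 0.3174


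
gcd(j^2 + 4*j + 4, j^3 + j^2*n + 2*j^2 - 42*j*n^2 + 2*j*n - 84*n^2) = j + 2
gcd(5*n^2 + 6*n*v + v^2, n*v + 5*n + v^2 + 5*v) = n + v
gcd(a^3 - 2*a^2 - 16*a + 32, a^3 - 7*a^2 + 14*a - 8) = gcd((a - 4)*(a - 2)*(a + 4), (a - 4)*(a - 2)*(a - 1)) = a^2 - 6*a + 8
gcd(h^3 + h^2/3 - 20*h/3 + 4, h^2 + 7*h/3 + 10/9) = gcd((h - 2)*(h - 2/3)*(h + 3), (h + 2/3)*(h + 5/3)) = 1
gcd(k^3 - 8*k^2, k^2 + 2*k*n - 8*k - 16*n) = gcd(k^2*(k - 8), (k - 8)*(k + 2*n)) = k - 8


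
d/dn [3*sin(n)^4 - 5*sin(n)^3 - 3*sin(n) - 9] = 3*(4*sin(n)^3 - 5*sin(n)^2 - 1)*cos(n)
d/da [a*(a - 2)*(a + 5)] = 3*a^2 + 6*a - 10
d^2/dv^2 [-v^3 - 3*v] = -6*v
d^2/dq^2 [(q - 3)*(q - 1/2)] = 2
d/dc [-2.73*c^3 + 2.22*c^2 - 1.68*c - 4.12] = -8.19*c^2 + 4.44*c - 1.68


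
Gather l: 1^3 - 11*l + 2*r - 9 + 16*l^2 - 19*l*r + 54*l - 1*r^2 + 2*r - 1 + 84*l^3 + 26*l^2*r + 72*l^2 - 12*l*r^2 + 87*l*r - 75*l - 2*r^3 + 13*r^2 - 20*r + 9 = 84*l^3 + l^2*(26*r + 88) + l*(-12*r^2 + 68*r - 32) - 2*r^3 + 12*r^2 - 16*r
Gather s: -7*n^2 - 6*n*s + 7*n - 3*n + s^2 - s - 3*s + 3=-7*n^2 + 4*n + s^2 + s*(-6*n - 4) + 3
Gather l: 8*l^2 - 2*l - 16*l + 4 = 8*l^2 - 18*l + 4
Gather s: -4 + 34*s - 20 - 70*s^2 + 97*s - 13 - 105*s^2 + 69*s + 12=-175*s^2 + 200*s - 25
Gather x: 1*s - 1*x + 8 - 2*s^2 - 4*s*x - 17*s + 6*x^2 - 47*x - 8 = -2*s^2 - 16*s + 6*x^2 + x*(-4*s - 48)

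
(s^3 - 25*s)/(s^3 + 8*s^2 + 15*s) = (s - 5)/(s + 3)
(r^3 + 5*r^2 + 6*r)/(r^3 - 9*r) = (r + 2)/(r - 3)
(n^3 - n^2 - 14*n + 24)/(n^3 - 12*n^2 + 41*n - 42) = (n + 4)/(n - 7)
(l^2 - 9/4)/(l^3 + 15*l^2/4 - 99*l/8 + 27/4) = 2*(2*l + 3)/(4*l^2 + 21*l - 18)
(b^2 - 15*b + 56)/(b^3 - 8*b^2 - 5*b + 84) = (b - 8)/(b^2 - b - 12)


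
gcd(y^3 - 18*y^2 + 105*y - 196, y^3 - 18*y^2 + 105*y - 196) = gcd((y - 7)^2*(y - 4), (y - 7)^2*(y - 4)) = y^3 - 18*y^2 + 105*y - 196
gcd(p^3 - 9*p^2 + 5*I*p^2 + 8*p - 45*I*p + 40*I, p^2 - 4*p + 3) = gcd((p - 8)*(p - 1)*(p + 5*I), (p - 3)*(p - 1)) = p - 1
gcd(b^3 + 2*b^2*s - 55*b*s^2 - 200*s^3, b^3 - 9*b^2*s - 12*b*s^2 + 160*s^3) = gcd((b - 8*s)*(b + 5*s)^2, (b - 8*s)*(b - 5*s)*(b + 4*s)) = -b + 8*s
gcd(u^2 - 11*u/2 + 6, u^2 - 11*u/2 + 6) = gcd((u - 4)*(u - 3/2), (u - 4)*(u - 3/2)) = u^2 - 11*u/2 + 6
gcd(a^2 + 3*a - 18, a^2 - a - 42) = a + 6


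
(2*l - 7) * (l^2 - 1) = 2*l^3 - 7*l^2 - 2*l + 7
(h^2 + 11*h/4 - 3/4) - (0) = h^2 + 11*h/4 - 3/4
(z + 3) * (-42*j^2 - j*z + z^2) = -42*j^2*z - 126*j^2 - j*z^2 - 3*j*z + z^3 + 3*z^2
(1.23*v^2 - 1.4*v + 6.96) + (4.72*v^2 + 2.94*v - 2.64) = 5.95*v^2 + 1.54*v + 4.32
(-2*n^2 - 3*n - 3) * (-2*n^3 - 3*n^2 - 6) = 4*n^5 + 12*n^4 + 15*n^3 + 21*n^2 + 18*n + 18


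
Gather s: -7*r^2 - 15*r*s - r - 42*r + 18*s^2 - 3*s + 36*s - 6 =-7*r^2 - 43*r + 18*s^2 + s*(33 - 15*r) - 6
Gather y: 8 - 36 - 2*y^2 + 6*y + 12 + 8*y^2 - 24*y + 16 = 6*y^2 - 18*y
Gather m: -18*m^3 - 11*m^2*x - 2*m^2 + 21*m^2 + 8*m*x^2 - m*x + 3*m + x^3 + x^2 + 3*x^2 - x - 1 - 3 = -18*m^3 + m^2*(19 - 11*x) + m*(8*x^2 - x + 3) + x^3 + 4*x^2 - x - 4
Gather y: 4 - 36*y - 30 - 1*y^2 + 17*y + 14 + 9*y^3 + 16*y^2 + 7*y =9*y^3 + 15*y^2 - 12*y - 12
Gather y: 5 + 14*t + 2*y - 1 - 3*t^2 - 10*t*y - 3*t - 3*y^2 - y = -3*t^2 + 11*t - 3*y^2 + y*(1 - 10*t) + 4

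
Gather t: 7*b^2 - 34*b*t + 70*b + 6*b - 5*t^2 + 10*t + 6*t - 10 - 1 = 7*b^2 + 76*b - 5*t^2 + t*(16 - 34*b) - 11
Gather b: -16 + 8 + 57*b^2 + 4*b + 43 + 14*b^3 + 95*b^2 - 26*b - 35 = 14*b^3 + 152*b^2 - 22*b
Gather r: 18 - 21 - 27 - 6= -36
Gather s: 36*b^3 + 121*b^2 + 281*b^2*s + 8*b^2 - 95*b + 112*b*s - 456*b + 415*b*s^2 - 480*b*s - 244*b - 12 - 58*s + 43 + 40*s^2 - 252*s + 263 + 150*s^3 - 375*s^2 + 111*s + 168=36*b^3 + 129*b^2 - 795*b + 150*s^3 + s^2*(415*b - 335) + s*(281*b^2 - 368*b - 199) + 462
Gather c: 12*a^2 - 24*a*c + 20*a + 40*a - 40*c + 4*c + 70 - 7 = 12*a^2 + 60*a + c*(-24*a - 36) + 63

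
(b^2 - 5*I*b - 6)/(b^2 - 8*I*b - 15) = (b - 2*I)/(b - 5*I)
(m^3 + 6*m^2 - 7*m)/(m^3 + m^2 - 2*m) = (m + 7)/(m + 2)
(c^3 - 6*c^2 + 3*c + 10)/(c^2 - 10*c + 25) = (c^2 - c - 2)/(c - 5)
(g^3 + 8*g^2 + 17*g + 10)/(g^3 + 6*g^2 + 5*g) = (g + 2)/g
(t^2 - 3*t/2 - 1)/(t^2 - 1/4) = 2*(t - 2)/(2*t - 1)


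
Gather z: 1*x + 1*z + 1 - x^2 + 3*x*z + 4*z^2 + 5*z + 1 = -x^2 + x + 4*z^2 + z*(3*x + 6) + 2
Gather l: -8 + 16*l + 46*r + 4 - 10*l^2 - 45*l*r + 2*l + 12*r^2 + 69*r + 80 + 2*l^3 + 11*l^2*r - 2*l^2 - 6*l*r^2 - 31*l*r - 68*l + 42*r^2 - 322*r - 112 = 2*l^3 + l^2*(11*r - 12) + l*(-6*r^2 - 76*r - 50) + 54*r^2 - 207*r - 36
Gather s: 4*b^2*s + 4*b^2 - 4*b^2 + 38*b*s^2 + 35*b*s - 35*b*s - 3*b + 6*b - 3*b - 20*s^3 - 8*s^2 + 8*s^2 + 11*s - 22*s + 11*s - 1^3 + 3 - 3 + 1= 4*b^2*s + 38*b*s^2 - 20*s^3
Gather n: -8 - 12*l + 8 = -12*l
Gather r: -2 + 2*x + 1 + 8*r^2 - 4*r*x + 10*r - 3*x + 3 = 8*r^2 + r*(10 - 4*x) - x + 2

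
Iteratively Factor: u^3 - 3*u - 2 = (u - 2)*(u^2 + 2*u + 1) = (u - 2)*(u + 1)*(u + 1)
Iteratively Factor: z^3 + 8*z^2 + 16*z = (z + 4)*(z^2 + 4*z) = (z + 4)^2*(z)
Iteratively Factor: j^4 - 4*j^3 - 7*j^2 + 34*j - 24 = (j - 1)*(j^3 - 3*j^2 - 10*j + 24) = (j - 4)*(j - 1)*(j^2 + j - 6) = (j - 4)*(j - 2)*(j - 1)*(j + 3)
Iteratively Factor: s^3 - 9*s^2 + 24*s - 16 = (s - 1)*(s^2 - 8*s + 16) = (s - 4)*(s - 1)*(s - 4)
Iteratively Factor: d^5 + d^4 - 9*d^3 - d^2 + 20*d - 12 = (d - 1)*(d^4 + 2*d^3 - 7*d^2 - 8*d + 12) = (d - 1)^2*(d^3 + 3*d^2 - 4*d - 12) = (d - 1)^2*(d + 2)*(d^2 + d - 6) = (d - 1)^2*(d + 2)*(d + 3)*(d - 2)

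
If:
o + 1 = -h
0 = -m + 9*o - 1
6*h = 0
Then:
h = 0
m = -10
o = -1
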